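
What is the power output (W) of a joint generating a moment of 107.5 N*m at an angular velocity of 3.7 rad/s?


P = M * omega
P = 107.5 * 3.7
P = 397.7500


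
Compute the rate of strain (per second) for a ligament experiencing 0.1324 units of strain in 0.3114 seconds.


strain_rate = delta_strain / delta_t
strain_rate = 0.1324 / 0.3114
strain_rate = 0.4252


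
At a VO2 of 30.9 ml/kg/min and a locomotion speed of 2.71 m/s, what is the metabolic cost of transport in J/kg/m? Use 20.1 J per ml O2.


Power per kg = VO2 * 20.1 / 60
Power per kg = 30.9 * 20.1 / 60 = 10.3515 W/kg
Cost = power_per_kg / speed
Cost = 10.3515 / 2.71
Cost = 3.8197


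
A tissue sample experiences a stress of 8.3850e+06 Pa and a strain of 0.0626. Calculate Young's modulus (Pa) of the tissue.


E = stress / strain
E = 8.3850e+06 / 0.0626
E = 1.3395e+08


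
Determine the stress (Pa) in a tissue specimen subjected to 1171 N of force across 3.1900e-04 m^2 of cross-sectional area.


stress = F / A
stress = 1171 / 3.1900e-04
stress = 3.6708e+06


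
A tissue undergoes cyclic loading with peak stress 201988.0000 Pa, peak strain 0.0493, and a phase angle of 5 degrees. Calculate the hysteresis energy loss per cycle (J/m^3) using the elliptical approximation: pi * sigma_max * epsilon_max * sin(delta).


E_loss = pi * sigma_max * epsilon_max * sin(delta)
delta = 5 deg = 0.0873 rad
sin(delta) = 0.0872
E_loss = pi * 201988.0000 * 0.0493 * 0.0872
E_loss = 2726.5808


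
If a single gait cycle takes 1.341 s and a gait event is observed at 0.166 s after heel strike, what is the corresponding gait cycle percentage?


pct = (event_time / cycle_time) * 100
pct = (0.166 / 1.341) * 100
ratio = 0.1238
pct = 12.3788


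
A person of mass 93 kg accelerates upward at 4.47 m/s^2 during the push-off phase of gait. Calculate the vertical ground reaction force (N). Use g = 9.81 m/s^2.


GRF = m * (g + a)
GRF = 93 * (9.81 + 4.47)
GRF = 93 * 14.2800
GRF = 1328.0400


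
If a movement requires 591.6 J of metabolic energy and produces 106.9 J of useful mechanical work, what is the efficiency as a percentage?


eta = (W_mech / E_meta) * 100
eta = (106.9 / 591.6) * 100
ratio = 0.1807
eta = 18.0696


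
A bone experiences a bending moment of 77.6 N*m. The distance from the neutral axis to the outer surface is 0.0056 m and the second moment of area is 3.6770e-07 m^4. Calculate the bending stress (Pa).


sigma = M * c / I
sigma = 77.6 * 0.0056 / 3.6770e-07
M * c = 0.4346
sigma = 1.1818e+06


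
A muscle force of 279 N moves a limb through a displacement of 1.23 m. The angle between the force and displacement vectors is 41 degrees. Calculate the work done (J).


W = F * d * cos(theta)
theta = 41 deg = 0.7156 rad
cos(theta) = 0.7547
W = 279 * 1.23 * 0.7547
W = 258.9937


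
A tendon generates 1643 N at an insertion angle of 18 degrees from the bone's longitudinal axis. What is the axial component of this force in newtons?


F_eff = F_tendon * cos(theta)
theta = 18 deg = 0.3142 rad
cos(theta) = 0.9511
F_eff = 1643 * 0.9511
F_eff = 1562.5859


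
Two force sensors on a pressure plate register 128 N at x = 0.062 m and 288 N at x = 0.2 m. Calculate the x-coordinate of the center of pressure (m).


COP_x = (F1*x1 + F2*x2) / (F1 + F2)
COP_x = (128*0.062 + 288*0.2) / (128 + 288)
Numerator = 65.5360
Denominator = 416
COP_x = 0.1575


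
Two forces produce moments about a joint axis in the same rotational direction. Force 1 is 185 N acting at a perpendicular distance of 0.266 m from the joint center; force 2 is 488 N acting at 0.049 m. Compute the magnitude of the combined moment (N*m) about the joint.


M = F1 * d1 + F2 * d2
M = 185 * 0.266 + 488 * 0.049
M = 49.2100 + 23.9120
M = 73.1220


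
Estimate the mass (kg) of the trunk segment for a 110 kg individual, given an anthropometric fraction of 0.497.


m_segment = body_mass * fraction
m_segment = 110 * 0.497
m_segment = 54.6700


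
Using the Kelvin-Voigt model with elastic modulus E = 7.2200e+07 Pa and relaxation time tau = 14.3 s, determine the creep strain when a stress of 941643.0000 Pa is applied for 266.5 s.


epsilon(t) = (sigma/E) * (1 - exp(-t/tau))
sigma/E = 941643.0000 / 7.2200e+07 = 0.0130
exp(-t/tau) = exp(-266.5 / 14.3) = 8.0599e-09
epsilon = 0.0130 * (1 - 8.0599e-09)
epsilon = 0.0130


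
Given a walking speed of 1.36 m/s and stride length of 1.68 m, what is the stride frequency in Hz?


f = v / stride_length
f = 1.36 / 1.68
f = 0.8095


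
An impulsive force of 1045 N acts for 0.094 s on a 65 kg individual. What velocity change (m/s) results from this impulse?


J = F * dt = 1045 * 0.094 = 98.2300 N*s
delta_v = J / m
delta_v = 98.2300 / 65
delta_v = 1.5112


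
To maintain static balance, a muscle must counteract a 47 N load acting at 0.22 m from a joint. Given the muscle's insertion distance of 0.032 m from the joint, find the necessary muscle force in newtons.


F_muscle = W * d_load / d_muscle
F_muscle = 47 * 0.22 / 0.032
Numerator = 10.3400
F_muscle = 323.1250


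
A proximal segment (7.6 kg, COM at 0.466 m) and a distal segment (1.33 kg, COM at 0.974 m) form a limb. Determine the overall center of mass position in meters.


COM = (m1*x1 + m2*x2) / (m1 + m2)
COM = (7.6*0.466 + 1.33*0.974) / (7.6 + 1.33)
Numerator = 4.8370
Denominator = 8.9300
COM = 0.5417


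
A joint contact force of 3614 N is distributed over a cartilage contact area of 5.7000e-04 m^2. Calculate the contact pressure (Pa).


P = F / A
P = 3614 / 5.7000e-04
P = 6.3404e+06


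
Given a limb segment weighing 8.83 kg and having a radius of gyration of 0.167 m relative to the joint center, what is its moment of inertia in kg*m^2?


I = m * k^2
I = 8.83 * 0.167^2
k^2 = 0.0279
I = 0.2463


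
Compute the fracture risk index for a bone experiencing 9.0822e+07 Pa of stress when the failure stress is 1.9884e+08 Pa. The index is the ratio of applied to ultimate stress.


FRI = applied / ultimate
FRI = 9.0822e+07 / 1.9884e+08
FRI = 0.4568


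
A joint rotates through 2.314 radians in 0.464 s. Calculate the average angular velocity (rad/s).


omega = delta_theta / delta_t
omega = 2.314 / 0.464
omega = 4.9871


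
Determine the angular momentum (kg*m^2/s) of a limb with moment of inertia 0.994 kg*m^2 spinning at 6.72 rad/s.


L = I * omega
L = 0.994 * 6.72
L = 6.6797


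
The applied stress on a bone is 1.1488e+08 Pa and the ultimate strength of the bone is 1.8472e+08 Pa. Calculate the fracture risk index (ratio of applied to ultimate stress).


FRI = applied / ultimate
FRI = 1.1488e+08 / 1.8472e+08
FRI = 0.6219


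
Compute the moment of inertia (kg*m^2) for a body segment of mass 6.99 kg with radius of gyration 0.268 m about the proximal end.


I = m * k^2
I = 6.99 * 0.268^2
k^2 = 0.0718
I = 0.5020


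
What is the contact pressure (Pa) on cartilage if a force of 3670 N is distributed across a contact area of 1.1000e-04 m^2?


P = F / A
P = 3670 / 1.1000e-04
P = 3.3364e+07


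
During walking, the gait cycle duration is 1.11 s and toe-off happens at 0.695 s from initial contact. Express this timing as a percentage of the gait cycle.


pct = (event_time / cycle_time) * 100
pct = (0.695 / 1.11) * 100
ratio = 0.6261
pct = 62.6126


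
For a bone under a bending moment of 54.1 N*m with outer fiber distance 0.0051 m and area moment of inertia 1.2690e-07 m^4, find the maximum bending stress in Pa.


sigma = M * c / I
sigma = 54.1 * 0.0051 / 1.2690e-07
M * c = 0.2759
sigma = 2.1742e+06


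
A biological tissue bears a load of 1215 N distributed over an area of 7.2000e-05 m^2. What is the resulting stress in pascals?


stress = F / A
stress = 1215 / 7.2000e-05
stress = 1.6875e+07


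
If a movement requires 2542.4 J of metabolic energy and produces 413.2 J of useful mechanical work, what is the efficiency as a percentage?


eta = (W_mech / E_meta) * 100
eta = (413.2 / 2542.4) * 100
ratio = 0.1625
eta = 16.2524


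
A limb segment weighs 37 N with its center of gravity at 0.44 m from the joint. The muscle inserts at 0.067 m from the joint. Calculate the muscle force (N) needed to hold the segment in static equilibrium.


F_muscle = W * d_load / d_muscle
F_muscle = 37 * 0.44 / 0.067
Numerator = 16.2800
F_muscle = 242.9851


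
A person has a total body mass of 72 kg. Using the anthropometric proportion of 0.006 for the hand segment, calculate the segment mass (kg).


m_segment = body_mass * fraction
m_segment = 72 * 0.006
m_segment = 0.4320


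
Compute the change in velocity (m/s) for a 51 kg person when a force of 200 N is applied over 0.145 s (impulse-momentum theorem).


J = F * dt = 200 * 0.145 = 29.0000 N*s
delta_v = J / m
delta_v = 29.0000 / 51
delta_v = 0.5686


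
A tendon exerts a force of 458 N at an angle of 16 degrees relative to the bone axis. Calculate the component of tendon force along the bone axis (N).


F_eff = F_tendon * cos(theta)
theta = 16 deg = 0.2793 rad
cos(theta) = 0.9613
F_eff = 458 * 0.9613
F_eff = 440.2579


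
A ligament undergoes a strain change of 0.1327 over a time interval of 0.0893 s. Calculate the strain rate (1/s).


strain_rate = delta_strain / delta_t
strain_rate = 0.1327 / 0.0893
strain_rate = 1.4860


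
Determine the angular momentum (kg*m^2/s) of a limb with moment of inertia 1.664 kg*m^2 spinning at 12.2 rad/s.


L = I * omega
L = 1.664 * 12.2
L = 20.3008


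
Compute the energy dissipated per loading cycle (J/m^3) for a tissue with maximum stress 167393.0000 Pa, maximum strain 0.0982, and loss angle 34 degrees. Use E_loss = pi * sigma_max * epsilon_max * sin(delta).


E_loss = pi * sigma_max * epsilon_max * sin(delta)
delta = 34 deg = 0.5934 rad
sin(delta) = 0.5592
E_loss = pi * 167393.0000 * 0.0982 * 0.5592
E_loss = 28877.5473


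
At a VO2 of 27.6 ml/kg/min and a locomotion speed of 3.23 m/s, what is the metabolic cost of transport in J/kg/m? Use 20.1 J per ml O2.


Power per kg = VO2 * 20.1 / 60
Power per kg = 27.6 * 20.1 / 60 = 9.2460 W/kg
Cost = power_per_kg / speed
Cost = 9.2460 / 3.23
Cost = 2.8625


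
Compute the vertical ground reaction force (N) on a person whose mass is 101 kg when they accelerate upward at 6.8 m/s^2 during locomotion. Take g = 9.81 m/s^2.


GRF = m * (g + a)
GRF = 101 * (9.81 + 6.8)
GRF = 101 * 16.6100
GRF = 1677.6100


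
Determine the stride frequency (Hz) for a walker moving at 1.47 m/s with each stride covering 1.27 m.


f = v / stride_length
f = 1.47 / 1.27
f = 1.1575


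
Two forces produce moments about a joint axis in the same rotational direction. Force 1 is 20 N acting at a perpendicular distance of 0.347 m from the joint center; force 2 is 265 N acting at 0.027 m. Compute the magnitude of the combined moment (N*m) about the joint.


M = F1 * d1 + F2 * d2
M = 20 * 0.347 + 265 * 0.027
M = 6.9400 + 7.1550
M = 14.0950


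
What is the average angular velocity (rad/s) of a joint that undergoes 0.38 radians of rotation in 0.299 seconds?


omega = delta_theta / delta_t
omega = 0.38 / 0.299
omega = 1.2709


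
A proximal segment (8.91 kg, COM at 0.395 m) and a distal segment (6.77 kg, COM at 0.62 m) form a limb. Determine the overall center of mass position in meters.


COM = (m1*x1 + m2*x2) / (m1 + m2)
COM = (8.91*0.395 + 6.77*0.62) / (8.91 + 6.77)
Numerator = 7.7169
Denominator = 15.6800
COM = 0.4921


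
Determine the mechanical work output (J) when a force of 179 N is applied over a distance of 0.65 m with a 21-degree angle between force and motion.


W = F * d * cos(theta)
theta = 21 deg = 0.3665 rad
cos(theta) = 0.9336
W = 179 * 0.65 * 0.9336
W = 108.6221


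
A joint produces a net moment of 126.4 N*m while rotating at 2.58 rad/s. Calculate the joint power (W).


P = M * omega
P = 126.4 * 2.58
P = 326.1120


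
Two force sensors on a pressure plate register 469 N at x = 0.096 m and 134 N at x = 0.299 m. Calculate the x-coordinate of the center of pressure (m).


COP_x = (F1*x1 + F2*x2) / (F1 + F2)
COP_x = (469*0.096 + 134*0.299) / (469 + 134)
Numerator = 85.0900
Denominator = 603
COP_x = 0.1411


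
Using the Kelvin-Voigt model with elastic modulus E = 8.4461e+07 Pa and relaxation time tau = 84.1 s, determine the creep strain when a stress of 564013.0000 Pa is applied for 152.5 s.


epsilon(t) = (sigma/E) * (1 - exp(-t/tau))
sigma/E = 564013.0000 / 8.4461e+07 = 0.0067
exp(-t/tau) = exp(-152.5 / 84.1) = 0.1631
epsilon = 0.0067 * (1 - 0.1631)
epsilon = 0.0056


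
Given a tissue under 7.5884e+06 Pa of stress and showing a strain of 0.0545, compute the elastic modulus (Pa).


E = stress / strain
E = 7.5884e+06 / 0.0545
E = 1.3924e+08


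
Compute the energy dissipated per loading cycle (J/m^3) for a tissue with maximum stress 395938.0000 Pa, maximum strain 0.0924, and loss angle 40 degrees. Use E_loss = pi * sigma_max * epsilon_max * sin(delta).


E_loss = pi * sigma_max * epsilon_max * sin(delta)
delta = 40 deg = 0.6981 rad
sin(delta) = 0.6428
E_loss = pi * 395938.0000 * 0.0924 * 0.6428
E_loss = 73878.2374


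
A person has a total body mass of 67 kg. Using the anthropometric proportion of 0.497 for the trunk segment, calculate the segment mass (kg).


m_segment = body_mass * fraction
m_segment = 67 * 0.497
m_segment = 33.2990


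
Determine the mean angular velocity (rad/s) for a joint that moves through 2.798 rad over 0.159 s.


omega = delta_theta / delta_t
omega = 2.798 / 0.159
omega = 17.5975


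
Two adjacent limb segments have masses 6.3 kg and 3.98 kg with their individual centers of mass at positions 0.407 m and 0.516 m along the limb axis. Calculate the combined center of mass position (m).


COM = (m1*x1 + m2*x2) / (m1 + m2)
COM = (6.3*0.407 + 3.98*0.516) / (6.3 + 3.98)
Numerator = 4.6178
Denominator = 10.2800
COM = 0.4492


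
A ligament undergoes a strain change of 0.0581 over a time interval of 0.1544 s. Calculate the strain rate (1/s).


strain_rate = delta_strain / delta_t
strain_rate = 0.0581 / 0.1544
strain_rate = 0.3763


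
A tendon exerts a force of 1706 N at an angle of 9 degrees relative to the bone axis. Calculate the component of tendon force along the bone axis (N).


F_eff = F_tendon * cos(theta)
theta = 9 deg = 0.1571 rad
cos(theta) = 0.9877
F_eff = 1706 * 0.9877
F_eff = 1684.9963


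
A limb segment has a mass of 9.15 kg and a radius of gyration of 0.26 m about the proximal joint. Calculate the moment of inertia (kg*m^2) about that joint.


I = m * k^2
I = 9.15 * 0.26^2
k^2 = 0.0676
I = 0.6185


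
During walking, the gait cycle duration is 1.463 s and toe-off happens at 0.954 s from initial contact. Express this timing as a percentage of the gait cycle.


pct = (event_time / cycle_time) * 100
pct = (0.954 / 1.463) * 100
ratio = 0.6521
pct = 65.2085


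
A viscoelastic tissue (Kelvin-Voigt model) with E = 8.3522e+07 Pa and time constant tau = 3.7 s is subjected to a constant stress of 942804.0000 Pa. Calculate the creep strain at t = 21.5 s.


epsilon(t) = (sigma/E) * (1 - exp(-t/tau))
sigma/E = 942804.0000 / 8.3522e+07 = 0.0113
exp(-t/tau) = exp(-21.5 / 3.7) = 0.0030
epsilon = 0.0113 * (1 - 0.0030)
epsilon = 0.0113


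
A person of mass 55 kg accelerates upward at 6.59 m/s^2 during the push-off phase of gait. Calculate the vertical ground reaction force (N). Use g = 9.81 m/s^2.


GRF = m * (g + a)
GRF = 55 * (9.81 + 6.59)
GRF = 55 * 16.4000
GRF = 902.0000


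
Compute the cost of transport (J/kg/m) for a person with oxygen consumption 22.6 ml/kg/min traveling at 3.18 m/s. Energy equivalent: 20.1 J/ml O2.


Power per kg = VO2 * 20.1 / 60
Power per kg = 22.6 * 20.1 / 60 = 7.5710 W/kg
Cost = power_per_kg / speed
Cost = 7.5710 / 3.18
Cost = 2.3808


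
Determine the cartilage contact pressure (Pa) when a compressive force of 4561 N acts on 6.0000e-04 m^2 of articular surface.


P = F / A
P = 4561 / 6.0000e-04
P = 7.6017e+06


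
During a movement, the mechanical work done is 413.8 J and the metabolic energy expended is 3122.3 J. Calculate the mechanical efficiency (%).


eta = (W_mech / E_meta) * 100
eta = (413.8 / 3122.3) * 100
ratio = 0.1325
eta = 13.2531


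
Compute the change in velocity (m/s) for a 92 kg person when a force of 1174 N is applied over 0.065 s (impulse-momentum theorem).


J = F * dt = 1174 * 0.065 = 76.3100 N*s
delta_v = J / m
delta_v = 76.3100 / 92
delta_v = 0.8295


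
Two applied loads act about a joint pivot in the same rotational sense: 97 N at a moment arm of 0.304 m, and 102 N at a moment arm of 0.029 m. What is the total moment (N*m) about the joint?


M = F1 * d1 + F2 * d2
M = 97 * 0.304 + 102 * 0.029
M = 29.4880 + 2.9580
M = 32.4460


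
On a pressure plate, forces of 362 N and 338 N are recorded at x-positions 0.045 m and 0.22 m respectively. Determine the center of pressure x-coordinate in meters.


COP_x = (F1*x1 + F2*x2) / (F1 + F2)
COP_x = (362*0.045 + 338*0.22) / (362 + 338)
Numerator = 90.6500
Denominator = 700
COP_x = 0.1295


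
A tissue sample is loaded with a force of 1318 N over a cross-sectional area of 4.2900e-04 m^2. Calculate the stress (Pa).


stress = F / A
stress = 1318 / 4.2900e-04
stress = 3.0723e+06


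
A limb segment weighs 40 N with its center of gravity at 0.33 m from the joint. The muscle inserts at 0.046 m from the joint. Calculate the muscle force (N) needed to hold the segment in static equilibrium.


F_muscle = W * d_load / d_muscle
F_muscle = 40 * 0.33 / 0.046
Numerator = 13.2000
F_muscle = 286.9565


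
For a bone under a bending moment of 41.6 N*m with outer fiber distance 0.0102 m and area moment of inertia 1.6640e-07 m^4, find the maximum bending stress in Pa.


sigma = M * c / I
sigma = 41.6 * 0.0102 / 1.6640e-07
M * c = 0.4243
sigma = 2.5500e+06


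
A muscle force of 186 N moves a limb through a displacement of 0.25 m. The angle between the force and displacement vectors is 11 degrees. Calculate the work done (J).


W = F * d * cos(theta)
theta = 11 deg = 0.1920 rad
cos(theta) = 0.9816
W = 186 * 0.25 * 0.9816
W = 45.6457


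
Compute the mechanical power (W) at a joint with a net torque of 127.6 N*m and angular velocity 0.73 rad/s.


P = M * omega
P = 127.6 * 0.73
P = 93.1480


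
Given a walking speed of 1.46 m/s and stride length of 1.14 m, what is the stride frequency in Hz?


f = v / stride_length
f = 1.46 / 1.14
f = 1.2807


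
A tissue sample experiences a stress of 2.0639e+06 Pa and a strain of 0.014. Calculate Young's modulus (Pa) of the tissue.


E = stress / strain
E = 2.0639e+06 / 0.014
E = 1.4742e+08


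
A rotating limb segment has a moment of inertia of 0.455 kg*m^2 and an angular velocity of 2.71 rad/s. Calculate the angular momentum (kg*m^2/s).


L = I * omega
L = 0.455 * 2.71
L = 1.2330


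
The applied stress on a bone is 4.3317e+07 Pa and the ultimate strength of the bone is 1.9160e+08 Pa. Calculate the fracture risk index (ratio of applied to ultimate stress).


FRI = applied / ultimate
FRI = 4.3317e+07 / 1.9160e+08
FRI = 0.2261


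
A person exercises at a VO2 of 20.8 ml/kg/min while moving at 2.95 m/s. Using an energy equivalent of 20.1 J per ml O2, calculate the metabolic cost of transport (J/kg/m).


Power per kg = VO2 * 20.1 / 60
Power per kg = 20.8 * 20.1 / 60 = 6.9680 W/kg
Cost = power_per_kg / speed
Cost = 6.9680 / 2.95
Cost = 2.3620


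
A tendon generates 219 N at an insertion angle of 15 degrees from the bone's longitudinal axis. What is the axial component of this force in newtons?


F_eff = F_tendon * cos(theta)
theta = 15 deg = 0.2618 rad
cos(theta) = 0.9659
F_eff = 219 * 0.9659
F_eff = 211.5378


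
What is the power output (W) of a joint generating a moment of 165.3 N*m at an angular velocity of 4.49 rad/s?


P = M * omega
P = 165.3 * 4.49
P = 742.1970


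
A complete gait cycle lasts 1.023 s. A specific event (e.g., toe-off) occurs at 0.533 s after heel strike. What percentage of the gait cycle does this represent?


pct = (event_time / cycle_time) * 100
pct = (0.533 / 1.023) * 100
ratio = 0.5210
pct = 52.1017


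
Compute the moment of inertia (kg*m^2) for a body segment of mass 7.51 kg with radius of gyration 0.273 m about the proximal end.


I = m * k^2
I = 7.51 * 0.273^2
k^2 = 0.0745
I = 0.5597


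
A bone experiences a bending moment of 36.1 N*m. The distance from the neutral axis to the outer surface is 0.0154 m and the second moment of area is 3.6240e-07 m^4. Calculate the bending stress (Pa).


sigma = M * c / I
sigma = 36.1 * 0.0154 / 3.6240e-07
M * c = 0.5559
sigma = 1.5341e+06


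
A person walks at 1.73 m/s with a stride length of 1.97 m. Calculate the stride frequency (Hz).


f = v / stride_length
f = 1.73 / 1.97
f = 0.8782


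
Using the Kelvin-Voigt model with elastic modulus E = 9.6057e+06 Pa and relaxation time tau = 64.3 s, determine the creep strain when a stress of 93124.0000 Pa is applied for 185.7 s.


epsilon(t) = (sigma/E) * (1 - exp(-t/tau))
sigma/E = 93124.0000 / 9.6057e+06 = 0.0097
exp(-t/tau) = exp(-185.7 / 64.3) = 0.0557
epsilon = 0.0097 * (1 - 0.0557)
epsilon = 0.0092


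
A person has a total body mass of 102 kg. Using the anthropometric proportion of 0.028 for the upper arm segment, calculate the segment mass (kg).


m_segment = body_mass * fraction
m_segment = 102 * 0.028
m_segment = 2.8560


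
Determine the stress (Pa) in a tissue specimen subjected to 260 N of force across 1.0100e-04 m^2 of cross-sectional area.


stress = F / A
stress = 260 / 1.0100e-04
stress = 2.5743e+06


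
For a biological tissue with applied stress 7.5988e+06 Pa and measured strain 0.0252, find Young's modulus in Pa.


E = stress / strain
E = 7.5988e+06 / 0.0252
E = 3.0154e+08


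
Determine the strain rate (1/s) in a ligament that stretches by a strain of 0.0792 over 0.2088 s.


strain_rate = delta_strain / delta_t
strain_rate = 0.0792 / 0.2088
strain_rate = 0.3793


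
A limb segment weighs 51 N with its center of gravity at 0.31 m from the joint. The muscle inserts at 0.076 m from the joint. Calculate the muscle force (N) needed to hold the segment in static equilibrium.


F_muscle = W * d_load / d_muscle
F_muscle = 51 * 0.31 / 0.076
Numerator = 15.8100
F_muscle = 208.0263


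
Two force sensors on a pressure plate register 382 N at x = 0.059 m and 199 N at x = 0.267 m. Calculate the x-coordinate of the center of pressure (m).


COP_x = (F1*x1 + F2*x2) / (F1 + F2)
COP_x = (382*0.059 + 199*0.267) / (382 + 199)
Numerator = 75.6710
Denominator = 581
COP_x = 0.1302


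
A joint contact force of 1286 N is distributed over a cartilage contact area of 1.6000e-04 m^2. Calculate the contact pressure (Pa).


P = F / A
P = 1286 / 1.6000e-04
P = 8.0375e+06


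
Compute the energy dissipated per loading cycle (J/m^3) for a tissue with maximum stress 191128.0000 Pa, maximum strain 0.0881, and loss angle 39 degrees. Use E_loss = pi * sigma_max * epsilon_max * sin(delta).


E_loss = pi * sigma_max * epsilon_max * sin(delta)
delta = 39 deg = 0.6807 rad
sin(delta) = 0.6293
E_loss = pi * 191128.0000 * 0.0881 * 0.6293
E_loss = 33290.6213


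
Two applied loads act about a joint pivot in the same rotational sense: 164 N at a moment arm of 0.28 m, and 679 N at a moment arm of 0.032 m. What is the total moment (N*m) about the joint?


M = F1 * d1 + F2 * d2
M = 164 * 0.28 + 679 * 0.032
M = 45.9200 + 21.7280
M = 67.6480


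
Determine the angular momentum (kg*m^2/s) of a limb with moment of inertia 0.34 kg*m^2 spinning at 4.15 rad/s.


L = I * omega
L = 0.34 * 4.15
L = 1.4110


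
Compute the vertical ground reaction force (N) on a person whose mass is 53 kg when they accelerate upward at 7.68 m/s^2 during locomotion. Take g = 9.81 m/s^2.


GRF = m * (g + a)
GRF = 53 * (9.81 + 7.68)
GRF = 53 * 17.4900
GRF = 926.9700


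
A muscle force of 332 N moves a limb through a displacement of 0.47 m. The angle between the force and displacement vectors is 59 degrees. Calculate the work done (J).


W = F * d * cos(theta)
theta = 59 deg = 1.0297 rad
cos(theta) = 0.5150
W = 332 * 0.47 * 0.5150
W = 80.3665


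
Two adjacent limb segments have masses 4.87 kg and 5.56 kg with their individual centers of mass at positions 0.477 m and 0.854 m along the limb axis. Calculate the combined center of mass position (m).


COM = (m1*x1 + m2*x2) / (m1 + m2)
COM = (4.87*0.477 + 5.56*0.854) / (4.87 + 5.56)
Numerator = 7.0712
Denominator = 10.4300
COM = 0.6780


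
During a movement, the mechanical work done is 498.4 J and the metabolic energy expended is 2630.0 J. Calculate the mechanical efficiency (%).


eta = (W_mech / E_meta) * 100
eta = (498.4 / 2630.0) * 100
ratio = 0.1895
eta = 18.9506


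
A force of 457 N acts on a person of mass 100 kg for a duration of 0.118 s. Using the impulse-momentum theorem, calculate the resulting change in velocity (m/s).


J = F * dt = 457 * 0.118 = 53.9260 N*s
delta_v = J / m
delta_v = 53.9260 / 100
delta_v = 0.5393


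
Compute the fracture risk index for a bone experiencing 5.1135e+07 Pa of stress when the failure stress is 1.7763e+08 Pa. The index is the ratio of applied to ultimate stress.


FRI = applied / ultimate
FRI = 5.1135e+07 / 1.7763e+08
FRI = 0.2879


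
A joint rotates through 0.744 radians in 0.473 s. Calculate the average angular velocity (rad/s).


omega = delta_theta / delta_t
omega = 0.744 / 0.473
omega = 1.5729


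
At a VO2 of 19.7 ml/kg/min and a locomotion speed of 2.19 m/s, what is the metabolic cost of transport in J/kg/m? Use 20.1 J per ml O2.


Power per kg = VO2 * 20.1 / 60
Power per kg = 19.7 * 20.1 / 60 = 6.5995 W/kg
Cost = power_per_kg / speed
Cost = 6.5995 / 2.19
Cost = 3.0135


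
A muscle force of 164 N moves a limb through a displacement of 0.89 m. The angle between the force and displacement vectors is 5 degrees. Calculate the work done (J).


W = F * d * cos(theta)
theta = 5 deg = 0.0873 rad
cos(theta) = 0.9962
W = 164 * 0.89 * 0.9962
W = 145.4046


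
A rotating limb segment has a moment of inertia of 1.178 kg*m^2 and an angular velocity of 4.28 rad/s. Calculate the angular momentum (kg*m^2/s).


L = I * omega
L = 1.178 * 4.28
L = 5.0418


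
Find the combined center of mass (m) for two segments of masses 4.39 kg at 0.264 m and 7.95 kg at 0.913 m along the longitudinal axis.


COM = (m1*x1 + m2*x2) / (m1 + m2)
COM = (4.39*0.264 + 7.95*0.913) / (4.39 + 7.95)
Numerator = 8.4173
Denominator = 12.3400
COM = 0.6821


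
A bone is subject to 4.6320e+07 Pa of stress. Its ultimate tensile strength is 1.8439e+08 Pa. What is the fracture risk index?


FRI = applied / ultimate
FRI = 4.6320e+07 / 1.8439e+08
FRI = 0.2512


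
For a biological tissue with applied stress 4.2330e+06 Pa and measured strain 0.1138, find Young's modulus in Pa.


E = stress / strain
E = 4.2330e+06 / 0.1138
E = 3.7197e+07


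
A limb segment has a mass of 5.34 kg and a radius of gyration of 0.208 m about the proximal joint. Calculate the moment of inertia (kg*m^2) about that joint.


I = m * k^2
I = 5.34 * 0.208^2
k^2 = 0.0433
I = 0.2310


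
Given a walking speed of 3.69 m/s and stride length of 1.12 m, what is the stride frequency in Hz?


f = v / stride_length
f = 3.69 / 1.12
f = 3.2946


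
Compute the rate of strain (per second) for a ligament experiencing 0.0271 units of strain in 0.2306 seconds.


strain_rate = delta_strain / delta_t
strain_rate = 0.0271 / 0.2306
strain_rate = 0.1175


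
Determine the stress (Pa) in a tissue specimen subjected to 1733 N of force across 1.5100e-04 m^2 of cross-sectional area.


stress = F / A
stress = 1733 / 1.5100e-04
stress = 1.1477e+07


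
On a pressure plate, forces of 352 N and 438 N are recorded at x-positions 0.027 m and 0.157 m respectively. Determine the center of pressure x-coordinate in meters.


COP_x = (F1*x1 + F2*x2) / (F1 + F2)
COP_x = (352*0.027 + 438*0.157) / (352 + 438)
Numerator = 78.2700
Denominator = 790
COP_x = 0.0991


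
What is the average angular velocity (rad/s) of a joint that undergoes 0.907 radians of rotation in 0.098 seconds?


omega = delta_theta / delta_t
omega = 0.907 / 0.098
omega = 9.2551


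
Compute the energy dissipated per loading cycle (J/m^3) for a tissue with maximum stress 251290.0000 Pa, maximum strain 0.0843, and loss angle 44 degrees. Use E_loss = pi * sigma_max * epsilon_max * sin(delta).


E_loss = pi * sigma_max * epsilon_max * sin(delta)
delta = 44 deg = 0.7679 rad
sin(delta) = 0.6947
E_loss = pi * 251290.0000 * 0.0843 * 0.6947
E_loss = 46230.0036


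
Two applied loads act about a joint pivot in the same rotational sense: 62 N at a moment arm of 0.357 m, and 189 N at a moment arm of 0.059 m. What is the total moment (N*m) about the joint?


M = F1 * d1 + F2 * d2
M = 62 * 0.357 + 189 * 0.059
M = 22.1340 + 11.1510
M = 33.2850


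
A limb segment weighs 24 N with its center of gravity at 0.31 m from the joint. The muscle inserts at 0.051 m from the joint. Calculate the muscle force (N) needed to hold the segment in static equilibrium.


F_muscle = W * d_load / d_muscle
F_muscle = 24 * 0.31 / 0.051
Numerator = 7.4400
F_muscle = 145.8824


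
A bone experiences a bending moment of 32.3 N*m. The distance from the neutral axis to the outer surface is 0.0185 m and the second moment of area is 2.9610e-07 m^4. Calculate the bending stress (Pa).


sigma = M * c / I
sigma = 32.3 * 0.0185 / 2.9610e-07
M * c = 0.5975
sigma = 2.0181e+06


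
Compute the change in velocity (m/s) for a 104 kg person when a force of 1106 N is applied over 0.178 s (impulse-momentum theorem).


J = F * dt = 1106 * 0.178 = 196.8680 N*s
delta_v = J / m
delta_v = 196.8680 / 104
delta_v = 1.8930


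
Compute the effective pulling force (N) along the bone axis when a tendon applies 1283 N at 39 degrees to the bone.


F_eff = F_tendon * cos(theta)
theta = 39 deg = 0.6807 rad
cos(theta) = 0.7771
F_eff = 1283 * 0.7771
F_eff = 997.0783


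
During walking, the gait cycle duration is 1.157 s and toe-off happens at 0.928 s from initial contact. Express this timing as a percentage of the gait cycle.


pct = (event_time / cycle_time) * 100
pct = (0.928 / 1.157) * 100
ratio = 0.8021
pct = 80.2074


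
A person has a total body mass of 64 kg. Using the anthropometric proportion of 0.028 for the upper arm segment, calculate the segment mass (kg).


m_segment = body_mass * fraction
m_segment = 64 * 0.028
m_segment = 1.7920


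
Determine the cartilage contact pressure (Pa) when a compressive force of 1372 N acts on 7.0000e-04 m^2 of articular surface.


P = F / A
P = 1372 / 7.0000e-04
P = 1.9600e+06


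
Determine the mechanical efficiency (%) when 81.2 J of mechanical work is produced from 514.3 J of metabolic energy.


eta = (W_mech / E_meta) * 100
eta = (81.2 / 514.3) * 100
ratio = 0.1579
eta = 15.7885


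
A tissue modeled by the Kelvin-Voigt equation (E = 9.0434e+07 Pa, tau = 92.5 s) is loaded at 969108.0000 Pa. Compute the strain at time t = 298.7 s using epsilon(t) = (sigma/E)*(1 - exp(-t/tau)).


epsilon(t) = (sigma/E) * (1 - exp(-t/tau))
sigma/E = 969108.0000 / 9.0434e+07 = 0.0107
exp(-t/tau) = exp(-298.7 / 92.5) = 0.0396
epsilon = 0.0107 * (1 - 0.0396)
epsilon = 0.0103


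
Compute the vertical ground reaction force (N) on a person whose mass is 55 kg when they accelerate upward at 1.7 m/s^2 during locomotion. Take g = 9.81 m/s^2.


GRF = m * (g + a)
GRF = 55 * (9.81 + 1.7)
GRF = 55 * 11.5100
GRF = 633.0500


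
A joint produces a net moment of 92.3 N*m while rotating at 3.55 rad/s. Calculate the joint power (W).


P = M * omega
P = 92.3 * 3.55
P = 327.6650


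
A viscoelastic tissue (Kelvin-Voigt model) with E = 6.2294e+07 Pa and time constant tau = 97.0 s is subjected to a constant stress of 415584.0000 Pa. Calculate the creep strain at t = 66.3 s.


epsilon(t) = (sigma/E) * (1 - exp(-t/tau))
sigma/E = 415584.0000 / 6.2294e+07 = 0.0067
exp(-t/tau) = exp(-66.3 / 97.0) = 0.5048
epsilon = 0.0067 * (1 - 0.5048)
epsilon = 0.0033


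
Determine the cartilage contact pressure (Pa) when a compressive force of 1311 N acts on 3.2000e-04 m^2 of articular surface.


P = F / A
P = 1311 / 3.2000e-04
P = 4.0969e+06


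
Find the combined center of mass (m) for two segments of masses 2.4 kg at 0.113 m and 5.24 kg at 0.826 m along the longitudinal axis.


COM = (m1*x1 + m2*x2) / (m1 + m2)
COM = (2.4*0.113 + 5.24*0.826) / (2.4 + 5.24)
Numerator = 4.5994
Denominator = 7.6400
COM = 0.6020


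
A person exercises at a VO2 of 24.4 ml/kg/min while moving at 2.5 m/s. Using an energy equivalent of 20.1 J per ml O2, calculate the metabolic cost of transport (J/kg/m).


Power per kg = VO2 * 20.1 / 60
Power per kg = 24.4 * 20.1 / 60 = 8.1740 W/kg
Cost = power_per_kg / speed
Cost = 8.1740 / 2.5
Cost = 3.2696


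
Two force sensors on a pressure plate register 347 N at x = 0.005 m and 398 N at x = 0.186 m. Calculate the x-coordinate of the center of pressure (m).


COP_x = (F1*x1 + F2*x2) / (F1 + F2)
COP_x = (347*0.005 + 398*0.186) / (347 + 398)
Numerator = 75.7630
Denominator = 745
COP_x = 0.1017


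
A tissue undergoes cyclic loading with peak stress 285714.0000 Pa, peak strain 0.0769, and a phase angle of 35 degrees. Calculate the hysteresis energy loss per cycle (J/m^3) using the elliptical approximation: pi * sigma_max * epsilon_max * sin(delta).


E_loss = pi * sigma_max * epsilon_max * sin(delta)
delta = 35 deg = 0.6109 rad
sin(delta) = 0.5736
E_loss = pi * 285714.0000 * 0.0769 * 0.5736
E_loss = 39591.2337


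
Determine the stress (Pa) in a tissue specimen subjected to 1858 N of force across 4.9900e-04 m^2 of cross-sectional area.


stress = F / A
stress = 1858 / 4.9900e-04
stress = 3.7234e+06


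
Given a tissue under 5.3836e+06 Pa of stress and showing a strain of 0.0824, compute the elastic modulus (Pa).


E = stress / strain
E = 5.3836e+06 / 0.0824
E = 6.5335e+07


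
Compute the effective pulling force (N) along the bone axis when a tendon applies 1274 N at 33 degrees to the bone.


F_eff = F_tendon * cos(theta)
theta = 33 deg = 0.5760 rad
cos(theta) = 0.8387
F_eff = 1274 * 0.8387
F_eff = 1068.4663


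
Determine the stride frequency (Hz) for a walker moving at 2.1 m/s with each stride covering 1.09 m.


f = v / stride_length
f = 2.1 / 1.09
f = 1.9266


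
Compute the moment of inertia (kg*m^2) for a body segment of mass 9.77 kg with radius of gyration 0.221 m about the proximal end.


I = m * k^2
I = 9.77 * 0.221^2
k^2 = 0.0488
I = 0.4772


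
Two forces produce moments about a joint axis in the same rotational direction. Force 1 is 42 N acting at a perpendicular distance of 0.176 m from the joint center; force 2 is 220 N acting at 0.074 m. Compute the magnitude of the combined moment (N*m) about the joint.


M = F1 * d1 + F2 * d2
M = 42 * 0.176 + 220 * 0.074
M = 7.3920 + 16.2800
M = 23.6720


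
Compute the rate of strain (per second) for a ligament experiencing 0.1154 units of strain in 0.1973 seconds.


strain_rate = delta_strain / delta_t
strain_rate = 0.1154 / 0.1973
strain_rate = 0.5849


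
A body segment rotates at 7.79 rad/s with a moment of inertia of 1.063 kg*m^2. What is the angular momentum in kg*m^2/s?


L = I * omega
L = 1.063 * 7.79
L = 8.2808


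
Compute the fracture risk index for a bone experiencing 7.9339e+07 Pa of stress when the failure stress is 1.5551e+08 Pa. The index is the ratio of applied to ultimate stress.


FRI = applied / ultimate
FRI = 7.9339e+07 / 1.5551e+08
FRI = 0.5102


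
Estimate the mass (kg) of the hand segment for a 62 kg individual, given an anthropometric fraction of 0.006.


m_segment = body_mass * fraction
m_segment = 62 * 0.006
m_segment = 0.3720


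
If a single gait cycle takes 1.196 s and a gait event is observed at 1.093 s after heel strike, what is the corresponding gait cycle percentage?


pct = (event_time / cycle_time) * 100
pct = (1.093 / 1.196) * 100
ratio = 0.9139
pct = 91.3880


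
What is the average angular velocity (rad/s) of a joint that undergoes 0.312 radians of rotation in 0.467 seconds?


omega = delta_theta / delta_t
omega = 0.312 / 0.467
omega = 0.6681


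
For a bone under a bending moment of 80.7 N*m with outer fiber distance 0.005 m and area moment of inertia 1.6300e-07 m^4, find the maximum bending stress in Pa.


sigma = M * c / I
sigma = 80.7 * 0.005 / 1.6300e-07
M * c = 0.4035
sigma = 2.4755e+06


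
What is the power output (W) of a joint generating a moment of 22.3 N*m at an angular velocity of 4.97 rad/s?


P = M * omega
P = 22.3 * 4.97
P = 110.8310


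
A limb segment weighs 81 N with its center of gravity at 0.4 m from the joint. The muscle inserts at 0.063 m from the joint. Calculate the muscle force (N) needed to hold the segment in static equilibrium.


F_muscle = W * d_load / d_muscle
F_muscle = 81 * 0.4 / 0.063
Numerator = 32.4000
F_muscle = 514.2857


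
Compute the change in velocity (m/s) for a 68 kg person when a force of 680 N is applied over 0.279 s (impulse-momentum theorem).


J = F * dt = 680 * 0.279 = 189.7200 N*s
delta_v = J / m
delta_v = 189.7200 / 68
delta_v = 2.7900


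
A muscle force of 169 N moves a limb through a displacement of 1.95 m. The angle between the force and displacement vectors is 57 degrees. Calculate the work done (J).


W = F * d * cos(theta)
theta = 57 deg = 0.9948 rad
cos(theta) = 0.5446
W = 169 * 1.95 * 0.5446
W = 179.4858


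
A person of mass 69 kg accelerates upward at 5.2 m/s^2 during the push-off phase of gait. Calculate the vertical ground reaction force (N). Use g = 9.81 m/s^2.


GRF = m * (g + a)
GRF = 69 * (9.81 + 5.2)
GRF = 69 * 15.0100
GRF = 1035.6900


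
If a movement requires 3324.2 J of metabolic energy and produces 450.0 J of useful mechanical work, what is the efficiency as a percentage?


eta = (W_mech / E_meta) * 100
eta = (450.0 / 3324.2) * 100
ratio = 0.1354
eta = 13.5371


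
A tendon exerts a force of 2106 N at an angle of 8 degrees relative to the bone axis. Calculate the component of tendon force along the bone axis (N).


F_eff = F_tendon * cos(theta)
theta = 8 deg = 0.1396 rad
cos(theta) = 0.9903
F_eff = 2106 * 0.9903
F_eff = 2085.5046


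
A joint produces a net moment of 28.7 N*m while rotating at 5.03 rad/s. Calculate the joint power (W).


P = M * omega
P = 28.7 * 5.03
P = 144.3610


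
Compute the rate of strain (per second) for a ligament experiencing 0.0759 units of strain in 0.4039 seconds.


strain_rate = delta_strain / delta_t
strain_rate = 0.0759 / 0.4039
strain_rate = 0.1879


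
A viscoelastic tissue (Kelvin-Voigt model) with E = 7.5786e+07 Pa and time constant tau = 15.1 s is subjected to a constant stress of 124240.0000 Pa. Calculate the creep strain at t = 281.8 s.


epsilon(t) = (sigma/E) * (1 - exp(-t/tau))
sigma/E = 124240.0000 / 7.5786e+07 = 0.0016
exp(-t/tau) = exp(-281.8 / 15.1) = 7.8539e-09
epsilon = 0.0016 * (1 - 7.8539e-09)
epsilon = 0.0016


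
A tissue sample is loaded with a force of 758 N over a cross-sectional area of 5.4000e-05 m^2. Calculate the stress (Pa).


stress = F / A
stress = 758 / 5.4000e-05
stress = 1.4037e+07


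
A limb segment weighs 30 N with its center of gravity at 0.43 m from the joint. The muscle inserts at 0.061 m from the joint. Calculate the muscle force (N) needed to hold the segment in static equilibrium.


F_muscle = W * d_load / d_muscle
F_muscle = 30 * 0.43 / 0.061
Numerator = 12.9000
F_muscle = 211.4754


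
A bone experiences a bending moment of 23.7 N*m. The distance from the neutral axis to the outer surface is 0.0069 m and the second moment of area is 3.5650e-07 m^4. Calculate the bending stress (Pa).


sigma = M * c / I
sigma = 23.7 * 0.0069 / 3.5650e-07
M * c = 0.1635
sigma = 458709.6774
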